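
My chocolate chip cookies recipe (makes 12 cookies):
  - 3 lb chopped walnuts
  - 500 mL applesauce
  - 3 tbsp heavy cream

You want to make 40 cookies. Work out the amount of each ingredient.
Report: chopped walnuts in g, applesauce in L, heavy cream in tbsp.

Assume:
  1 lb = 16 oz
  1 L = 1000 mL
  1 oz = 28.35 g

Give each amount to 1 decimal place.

chopped walnuts: 4536.0 g; applesauce: 1.7 L; heavy cream: 10.0 tbsp

Scaling factor: 40/12 = 10/3.
chopped walnuts: 3 lb × 10/3 × 16 oz/lb × 28.35 g/oz = 4536.0 g
applesauce: 500 mL × 10/3 ÷ 1000 mL/L ≈ 1.7 L
heavy cream: 3 tbsp × 10/3 = 10.0 tbsp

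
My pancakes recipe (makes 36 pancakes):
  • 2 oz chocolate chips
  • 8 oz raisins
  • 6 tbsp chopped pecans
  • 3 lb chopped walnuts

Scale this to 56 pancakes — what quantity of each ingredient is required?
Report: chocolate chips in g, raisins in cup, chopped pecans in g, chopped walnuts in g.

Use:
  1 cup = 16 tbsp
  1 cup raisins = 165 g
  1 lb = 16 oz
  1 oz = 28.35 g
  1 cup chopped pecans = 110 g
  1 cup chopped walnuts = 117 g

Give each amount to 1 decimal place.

Scaling factor: 56/36 = 14/9.
chocolate chips: 2 oz × 14/9 × 28.35 g/oz = 88.2 g
raisins: 8 oz × 14/9 × 28.35 g/oz ÷ 165 g/cup ≈ 2.1 cup
chopped pecans: 6 tbsp × 14/9 ÷ 16 tbsp/cup × 110 g/cup ≈ 64.2 g
chopped walnuts: 3 lb × 14/9 × 16 oz/lb × 28.35 g/oz = 2116.8 g

chocolate chips: 88.2 g; raisins: 2.1 cup; chopped pecans: 64.2 g; chopped walnuts: 2116.8 g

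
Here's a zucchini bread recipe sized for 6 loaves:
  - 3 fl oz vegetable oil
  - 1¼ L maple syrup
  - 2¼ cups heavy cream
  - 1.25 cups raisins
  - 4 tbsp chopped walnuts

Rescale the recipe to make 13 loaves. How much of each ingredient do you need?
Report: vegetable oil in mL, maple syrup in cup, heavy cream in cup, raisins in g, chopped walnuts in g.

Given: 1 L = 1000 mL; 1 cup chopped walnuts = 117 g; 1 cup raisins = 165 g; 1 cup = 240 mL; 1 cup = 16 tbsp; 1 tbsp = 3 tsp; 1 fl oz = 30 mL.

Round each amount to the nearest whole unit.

Scaling factor: 13/6.
vegetable oil: 3 fl oz × 13/6 × 30 mL/fl oz = 195 mL
maple syrup: 1.25 L × 13/6 × 1000 mL/L ÷ 240 mL/cup ≈ 11 cup
heavy cream: 2.25 cup × 13/6 ≈ 5 cup
raisins: 1.25 cup × 13/6 × 165 g/cup ≈ 447 g
chopped walnuts: 4 tbsp × 13/6 ÷ 16 tbsp/cup × 117 g/cup ≈ 63 g

vegetable oil: 195 mL; maple syrup: 11 cup; heavy cream: 5 cup; raisins: 447 g; chopped walnuts: 63 g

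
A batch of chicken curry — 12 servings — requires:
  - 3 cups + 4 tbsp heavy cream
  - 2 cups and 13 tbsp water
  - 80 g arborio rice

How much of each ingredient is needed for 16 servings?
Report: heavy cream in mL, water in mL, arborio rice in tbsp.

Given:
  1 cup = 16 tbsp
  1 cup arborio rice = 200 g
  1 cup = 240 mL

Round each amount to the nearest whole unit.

heavy cream: 1040 mL; water: 900 mL; arborio rice: 9 tbsp

Scaling factor: 16/12 = 4/3.
heavy cream: (3 cup + 4 tbsp = 3.25 cup) × 4/3 × 240 mL/cup = 1040 mL
water: (2 cup + 13 tbsp = 2.8125 cup) × 4/3 × 240 mL/cup = 900 mL
arborio rice: 80 g × 4/3 ÷ 200 g/cup × 16 tbsp/cup ≈ 9 tbsp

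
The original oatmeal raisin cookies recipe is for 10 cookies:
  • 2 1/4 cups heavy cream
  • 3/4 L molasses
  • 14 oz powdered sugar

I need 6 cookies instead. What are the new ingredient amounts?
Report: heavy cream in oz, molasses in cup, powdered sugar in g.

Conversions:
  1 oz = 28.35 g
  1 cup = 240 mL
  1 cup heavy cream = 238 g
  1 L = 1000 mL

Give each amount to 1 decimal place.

Scaling factor: 6/10 = 3/5 = 0.6.
heavy cream: 2.25 cup × 3/5 × 238 g/cup ÷ 28.35 g/oz ≈ 11.3 oz
molasses: 0.75 L × 3/5 × 1000 mL/L ÷ 240 mL/cup ≈ 1.9 cup
powdered sugar: 14 oz × 3/5 × 28.35 g/oz ≈ 238.1 g

heavy cream: 11.3 oz; molasses: 1.9 cup; powdered sugar: 238.1 g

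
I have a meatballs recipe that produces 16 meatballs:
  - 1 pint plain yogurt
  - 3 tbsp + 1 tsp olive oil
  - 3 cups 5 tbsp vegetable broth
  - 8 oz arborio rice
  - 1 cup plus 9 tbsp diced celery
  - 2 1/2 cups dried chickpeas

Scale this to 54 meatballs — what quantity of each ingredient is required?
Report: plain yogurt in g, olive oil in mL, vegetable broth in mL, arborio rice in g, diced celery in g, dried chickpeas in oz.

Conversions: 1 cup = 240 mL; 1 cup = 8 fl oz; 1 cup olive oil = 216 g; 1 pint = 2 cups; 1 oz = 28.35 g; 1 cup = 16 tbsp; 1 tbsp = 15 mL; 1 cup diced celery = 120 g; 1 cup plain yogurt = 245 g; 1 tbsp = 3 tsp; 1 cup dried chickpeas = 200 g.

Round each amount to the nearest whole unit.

plain yogurt: 1654 g; olive oil: 169 mL; vegetable broth: 2683 mL; arborio rice: 765 g; diced celery: 633 g; dried chickpeas: 60 oz

Scaling factor: 54/16 = 27/8 = 3.375.
plain yogurt: 1 pint × 27/8 × 2 cup/pint × 245 g/cup ≈ 1654 g
olive oil: (3 tbsp + 1 tsp = 10/3 tbsp) × 27/8 × 15 mL/tbsp ≈ 169 mL
vegetable broth: (3 cup + 5 tbsp = 3.3125 cup) × 27/8 × 240 mL/cup ≈ 2683 mL
arborio rice: 8 oz × 27/8 × 28.35 g/oz ≈ 765 g
diced celery: (1 cup + 9 tbsp = 1.5625 cup) × 27/8 × 120 g/cup ≈ 633 g
dried chickpeas: 2.5 cup × 27/8 × 200 g/cup ÷ 28.35 g/oz ≈ 60 oz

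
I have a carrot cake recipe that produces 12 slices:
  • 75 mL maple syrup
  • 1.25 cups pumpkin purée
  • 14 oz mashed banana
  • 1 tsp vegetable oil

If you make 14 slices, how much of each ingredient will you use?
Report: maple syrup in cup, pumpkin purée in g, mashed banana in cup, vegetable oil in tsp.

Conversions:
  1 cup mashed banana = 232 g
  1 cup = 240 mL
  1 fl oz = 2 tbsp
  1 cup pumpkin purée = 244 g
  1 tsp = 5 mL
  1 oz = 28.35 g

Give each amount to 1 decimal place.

Scaling factor: 14/12 = 7/6.
maple syrup: 75 mL × 7/6 ÷ 240 mL/cup ≈ 0.4 cup
pumpkin purée: 1.25 cup × 7/6 × 244 g/cup ≈ 355.8 g
mashed banana: 14 oz × 7/6 × 28.35 g/oz ÷ 232 g/cup ≈ 2.0 cup
vegetable oil: 1 tsp × 7/6 ≈ 1.2 tsp

maple syrup: 0.4 cup; pumpkin purée: 355.8 g; mashed banana: 2.0 cup; vegetable oil: 1.2 tsp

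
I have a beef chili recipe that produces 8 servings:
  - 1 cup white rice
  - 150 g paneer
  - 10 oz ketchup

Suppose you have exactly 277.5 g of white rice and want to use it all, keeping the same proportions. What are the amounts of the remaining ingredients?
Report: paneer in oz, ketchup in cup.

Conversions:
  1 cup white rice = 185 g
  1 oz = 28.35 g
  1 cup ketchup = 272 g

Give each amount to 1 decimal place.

The original recipe has 185 g of white rice, so the scaling factor is 277.5 ÷ 185 = 3/2 = 1.5.
paneer: 150 g × 3/2 ÷ 28.35 g/oz ≈ 7.9 oz
ketchup: 10 oz × 3/2 × 28.35 g/oz ÷ 272 g/cup ≈ 1.6 cup

paneer: 7.9 oz; ketchup: 1.6 cup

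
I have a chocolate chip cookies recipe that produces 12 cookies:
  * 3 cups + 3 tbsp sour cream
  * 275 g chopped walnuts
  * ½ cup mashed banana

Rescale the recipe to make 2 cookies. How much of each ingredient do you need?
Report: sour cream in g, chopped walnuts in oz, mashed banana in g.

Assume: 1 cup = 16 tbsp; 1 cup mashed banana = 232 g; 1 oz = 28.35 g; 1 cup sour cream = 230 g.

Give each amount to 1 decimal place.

sour cream: 122.2 g; chopped walnuts: 1.6 oz; mashed banana: 19.3 g

Scaling factor: 2/12 = 1/6.
sour cream: (3 cup + 3 tbsp = 3.1875 cup) × 1/6 × 230 g/cup ≈ 122.2 g
chopped walnuts: 275 g × 1/6 ÷ 28.35 g/oz ≈ 1.6 oz
mashed banana: 0.5 cup × 1/6 × 232 g/cup ≈ 19.3 g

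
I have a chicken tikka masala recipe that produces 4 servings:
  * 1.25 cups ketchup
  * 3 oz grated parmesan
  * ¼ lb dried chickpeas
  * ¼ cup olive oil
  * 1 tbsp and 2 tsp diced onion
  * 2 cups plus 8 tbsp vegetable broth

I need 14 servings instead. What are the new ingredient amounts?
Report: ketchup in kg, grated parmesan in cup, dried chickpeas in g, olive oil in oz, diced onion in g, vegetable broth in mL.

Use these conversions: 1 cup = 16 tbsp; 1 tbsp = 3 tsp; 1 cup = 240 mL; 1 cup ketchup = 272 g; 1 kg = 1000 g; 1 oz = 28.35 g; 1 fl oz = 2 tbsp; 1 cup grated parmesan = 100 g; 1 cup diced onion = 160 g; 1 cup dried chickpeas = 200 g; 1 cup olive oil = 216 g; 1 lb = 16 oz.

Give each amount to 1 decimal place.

Scaling factor: 14/4 = 7/2 = 3.5.
ketchup: 1.25 cup × 7/2 × 272 g/cup ÷ 1000 g/kg ≈ 1.2 kg
grated parmesan: 3 oz × 7/2 × 28.35 g/oz ÷ 100 g/cup ≈ 3.0 cup
dried chickpeas: 0.25 lb × 7/2 × 16 oz/lb × 28.35 g/oz = 396.9 g
olive oil: 0.25 cup × 7/2 × 216 g/cup ÷ 28.35 g/oz ≈ 6.7 oz
diced onion: (1 tbsp + 2 tsp = 5/3 tbsp) × 7/2 ÷ 16 tbsp/cup × 160 g/cup ≈ 58.3 g
vegetable broth: (2 cup + 8 tbsp = 2.5 cup) × 7/2 × 240 mL/cup = 2100.0 mL

ketchup: 1.2 kg; grated parmesan: 3.0 cup; dried chickpeas: 396.9 g; olive oil: 6.7 oz; diced onion: 58.3 g; vegetable broth: 2100.0 mL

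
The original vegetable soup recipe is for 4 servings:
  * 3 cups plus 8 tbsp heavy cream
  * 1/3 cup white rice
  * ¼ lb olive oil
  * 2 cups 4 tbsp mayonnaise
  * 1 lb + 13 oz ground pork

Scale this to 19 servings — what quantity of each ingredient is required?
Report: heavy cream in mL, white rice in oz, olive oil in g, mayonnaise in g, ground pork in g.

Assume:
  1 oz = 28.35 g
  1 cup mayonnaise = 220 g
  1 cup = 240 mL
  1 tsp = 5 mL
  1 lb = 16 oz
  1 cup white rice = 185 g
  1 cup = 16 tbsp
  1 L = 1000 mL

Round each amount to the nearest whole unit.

heavy cream: 3990 mL; white rice: 10 oz; olive oil: 539 g; mayonnaise: 2351 g; ground pork: 3905 g

Scaling factor: 19/4 = 4.75.
heavy cream: (3 cup + 8 tbsp = 3.5 cup) × 19/4 × 240 mL/cup = 3990 mL
white rice: 1/3 cup × 19/4 × 185 g/cup ÷ 28.35 g/oz ≈ 10 oz
olive oil: 0.25 lb × 19/4 × 16 oz/lb × 28.35 g/oz ≈ 539 g
mayonnaise: (2 cup + 4 tbsp = 2.25 cup) × 19/4 × 220 g/cup ≈ 2351 g
ground pork: (1 lb + 13 oz = 1.8125 lb) × 19/4 × 16 oz/lb × 28.35 g/oz ≈ 3905 g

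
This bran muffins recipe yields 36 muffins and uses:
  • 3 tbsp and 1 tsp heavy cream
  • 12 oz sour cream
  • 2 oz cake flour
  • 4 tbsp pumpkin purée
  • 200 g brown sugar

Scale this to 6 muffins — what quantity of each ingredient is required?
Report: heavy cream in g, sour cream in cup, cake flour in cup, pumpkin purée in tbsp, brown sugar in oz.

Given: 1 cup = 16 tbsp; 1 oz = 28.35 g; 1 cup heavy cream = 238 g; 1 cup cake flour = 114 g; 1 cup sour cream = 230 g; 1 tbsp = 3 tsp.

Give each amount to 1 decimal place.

heavy cream: 8.3 g; sour cream: 0.2 cup; cake flour: 0.1 cup; pumpkin purée: 0.7 tbsp; brown sugar: 1.2 oz

Scaling factor: 6/36 = 1/6.
heavy cream: (3 tbsp + 1 tsp = 10/3 tbsp) × 1/6 ÷ 16 tbsp/cup × 238 g/cup ≈ 8.3 g
sour cream: 12 oz × 1/6 × 28.35 g/oz ÷ 230 g/cup ≈ 0.2 cup
cake flour: 2 oz × 1/6 × 28.35 g/oz ÷ 114 g/cup ≈ 0.1 cup
pumpkin purée: 4 tbsp × 1/6 ≈ 0.7 tbsp
brown sugar: 200 g × 1/6 ÷ 28.35 g/oz ≈ 1.2 oz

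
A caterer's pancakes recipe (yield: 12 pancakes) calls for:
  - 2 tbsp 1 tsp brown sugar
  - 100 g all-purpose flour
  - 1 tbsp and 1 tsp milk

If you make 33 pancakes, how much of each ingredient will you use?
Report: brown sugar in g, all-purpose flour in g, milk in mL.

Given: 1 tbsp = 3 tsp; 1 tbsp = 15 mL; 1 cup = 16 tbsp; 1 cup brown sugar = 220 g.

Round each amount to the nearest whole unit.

brown sugar: 88 g; all-purpose flour: 275 g; milk: 55 mL

Scaling factor: 33/12 = 11/4 = 2.75.
brown sugar: (2 tbsp + 1 tsp = 7/3 tbsp) × 11/4 ÷ 16 tbsp/cup × 220 g/cup ≈ 88 g
all-purpose flour: 100 g × 11/4 = 275 g
milk: (1 tbsp + 1 tsp = 4/3 tbsp) × 11/4 × 15 mL/tbsp = 55 mL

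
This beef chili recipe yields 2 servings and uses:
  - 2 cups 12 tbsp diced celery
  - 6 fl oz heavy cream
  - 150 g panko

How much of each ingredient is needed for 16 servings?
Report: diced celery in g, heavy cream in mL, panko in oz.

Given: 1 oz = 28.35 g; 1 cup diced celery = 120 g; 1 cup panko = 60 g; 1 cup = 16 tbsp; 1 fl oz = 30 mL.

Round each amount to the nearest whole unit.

Scaling factor: 16/2 = 8.
diced celery: (2 cup + 12 tbsp = 2.75 cup) × 8 × 120 g/cup = 2640 g
heavy cream: 6 fl oz × 8 × 30 mL/fl oz = 1440 mL
panko: 150 g × 8 ÷ 28.35 g/oz ≈ 42 oz

diced celery: 2640 g; heavy cream: 1440 mL; panko: 42 oz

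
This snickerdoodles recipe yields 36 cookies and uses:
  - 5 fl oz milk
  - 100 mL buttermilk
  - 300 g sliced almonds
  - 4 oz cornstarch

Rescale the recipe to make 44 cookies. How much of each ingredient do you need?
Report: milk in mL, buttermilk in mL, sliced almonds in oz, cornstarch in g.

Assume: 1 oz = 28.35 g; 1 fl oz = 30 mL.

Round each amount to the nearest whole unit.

milk: 183 mL; buttermilk: 122 mL; sliced almonds: 13 oz; cornstarch: 139 g

Scaling factor: 44/36 = 11/9.
milk: 5 fl oz × 11/9 × 30 mL/fl oz ≈ 183 mL
buttermilk: 100 mL × 11/9 ≈ 122 mL
sliced almonds: 300 g × 11/9 ÷ 28.35 g/oz ≈ 13 oz
cornstarch: 4 oz × 11/9 × 28.35 g/oz ≈ 139 g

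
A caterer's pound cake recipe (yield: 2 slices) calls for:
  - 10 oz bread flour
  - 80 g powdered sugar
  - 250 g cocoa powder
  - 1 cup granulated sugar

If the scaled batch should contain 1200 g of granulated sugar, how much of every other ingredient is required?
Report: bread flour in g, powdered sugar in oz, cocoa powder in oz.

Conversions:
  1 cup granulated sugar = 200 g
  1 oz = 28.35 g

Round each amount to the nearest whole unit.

The original recipe has 200 g of granulated sugar, so the scaling factor is 1200 ÷ 200 = 6.
bread flour: 10 oz × 6 × 28.35 g/oz = 1701 g
powdered sugar: 80 g × 6 ÷ 28.35 g/oz ≈ 17 oz
cocoa powder: 250 g × 6 ÷ 28.35 g/oz ≈ 53 oz

bread flour: 1701 g; powdered sugar: 17 oz; cocoa powder: 53 oz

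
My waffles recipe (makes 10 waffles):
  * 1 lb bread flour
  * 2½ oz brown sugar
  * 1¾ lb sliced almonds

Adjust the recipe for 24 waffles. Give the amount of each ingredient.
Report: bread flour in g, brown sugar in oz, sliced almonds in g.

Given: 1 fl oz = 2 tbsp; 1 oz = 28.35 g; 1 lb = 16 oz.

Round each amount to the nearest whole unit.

bread flour: 1089 g; brown sugar: 6 oz; sliced almonds: 1905 g

Scaling factor: 24/10 = 12/5 = 2.4.
bread flour: 1 lb × 12/5 × 16 oz/lb × 28.35 g/oz ≈ 1089 g
brown sugar: 2.5 oz × 12/5 = 6 oz
sliced almonds: 1.75 lb × 12/5 × 16 oz/lb × 28.35 g/oz ≈ 1905 g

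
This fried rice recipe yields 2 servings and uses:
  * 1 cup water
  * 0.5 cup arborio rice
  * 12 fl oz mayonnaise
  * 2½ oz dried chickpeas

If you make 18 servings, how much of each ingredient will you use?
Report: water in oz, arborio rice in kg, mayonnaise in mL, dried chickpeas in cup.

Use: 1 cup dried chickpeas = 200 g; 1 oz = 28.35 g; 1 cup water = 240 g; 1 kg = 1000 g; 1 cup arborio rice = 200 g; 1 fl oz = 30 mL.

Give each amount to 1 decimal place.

Scaling factor: 18/2 = 9.
water: 1 cup × 9 × 240 g/cup ÷ 28.35 g/oz ≈ 76.2 oz
arborio rice: 0.5 cup × 9 × 200 g/cup ÷ 1000 g/kg = 0.9 kg
mayonnaise: 12 fl oz × 9 × 30 mL/fl oz = 3240.0 mL
dried chickpeas: 2.5 oz × 9 × 28.35 g/oz ÷ 200 g/cup ≈ 3.2 cup

water: 76.2 oz; arborio rice: 0.9 kg; mayonnaise: 3240.0 mL; dried chickpeas: 3.2 cup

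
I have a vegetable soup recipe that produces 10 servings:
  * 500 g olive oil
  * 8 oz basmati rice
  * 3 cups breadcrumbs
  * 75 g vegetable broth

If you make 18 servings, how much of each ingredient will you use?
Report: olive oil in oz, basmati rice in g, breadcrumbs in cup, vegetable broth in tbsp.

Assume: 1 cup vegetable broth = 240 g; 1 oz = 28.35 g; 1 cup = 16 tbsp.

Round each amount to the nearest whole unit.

Scaling factor: 18/10 = 9/5 = 1.8.
olive oil: 500 g × 9/5 ÷ 28.35 g/oz ≈ 32 oz
basmati rice: 8 oz × 9/5 × 28.35 g/oz ≈ 408 g
breadcrumbs: 3 cup × 9/5 ≈ 5 cup
vegetable broth: 75 g × 9/5 ÷ 240 g/cup × 16 tbsp/cup = 9 tbsp

olive oil: 32 oz; basmati rice: 408 g; breadcrumbs: 5 cup; vegetable broth: 9 tbsp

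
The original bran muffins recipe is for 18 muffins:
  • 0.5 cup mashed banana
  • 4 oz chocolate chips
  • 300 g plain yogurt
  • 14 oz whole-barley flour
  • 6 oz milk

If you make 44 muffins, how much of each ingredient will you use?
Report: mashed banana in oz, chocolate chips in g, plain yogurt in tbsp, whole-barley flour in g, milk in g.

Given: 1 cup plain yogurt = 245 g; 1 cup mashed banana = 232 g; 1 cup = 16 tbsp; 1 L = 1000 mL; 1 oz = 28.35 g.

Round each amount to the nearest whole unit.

Scaling factor: 44/18 = 22/9.
mashed banana: 0.5 cup × 22/9 × 232 g/cup ÷ 28.35 g/oz ≈ 10 oz
chocolate chips: 4 oz × 22/9 × 28.35 g/oz ≈ 277 g
plain yogurt: 300 g × 22/9 ÷ 245 g/cup × 16 tbsp/cup ≈ 48 tbsp
whole-barley flour: 14 oz × 22/9 × 28.35 g/oz ≈ 970 g
milk: 6 oz × 22/9 × 28.35 g/oz ≈ 416 g

mashed banana: 10 oz; chocolate chips: 277 g; plain yogurt: 48 tbsp; whole-barley flour: 970 g; milk: 416 g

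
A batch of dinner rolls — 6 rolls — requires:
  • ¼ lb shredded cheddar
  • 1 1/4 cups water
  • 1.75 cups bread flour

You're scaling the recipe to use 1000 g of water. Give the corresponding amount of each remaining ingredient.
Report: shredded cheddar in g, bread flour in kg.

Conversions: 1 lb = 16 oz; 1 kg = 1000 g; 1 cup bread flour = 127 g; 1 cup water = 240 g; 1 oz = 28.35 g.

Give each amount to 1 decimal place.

The original recipe has 300 g of water, so the scaling factor is 1000 ÷ 300 = 10/3.
shredded cheddar: 0.25 lb × 10/3 × 16 oz/lb × 28.35 g/oz = 378.0 g
bread flour: 1.75 cup × 10/3 × 127 g/cup ÷ 1000 g/kg ≈ 0.7 kg

shredded cheddar: 378.0 g; bread flour: 0.7 kg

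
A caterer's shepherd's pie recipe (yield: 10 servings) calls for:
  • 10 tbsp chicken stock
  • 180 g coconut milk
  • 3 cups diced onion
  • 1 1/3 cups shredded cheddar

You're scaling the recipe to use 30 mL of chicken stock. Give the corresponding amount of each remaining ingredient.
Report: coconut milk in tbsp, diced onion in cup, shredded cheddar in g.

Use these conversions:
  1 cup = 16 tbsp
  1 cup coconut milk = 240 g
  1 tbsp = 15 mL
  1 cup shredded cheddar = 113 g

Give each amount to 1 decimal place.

The original recipe has 150 mL of chicken stock, so the scaling factor is 30 ÷ 150 = 1/5 = 0.2.
coconut milk: 180 g × 1/5 ÷ 240 g/cup × 16 tbsp/cup = 2.4 tbsp
diced onion: 3 cup × 1/5 = 0.6 cup
shredded cheddar: 4/3 cup × 1/5 × 113 g/cup ≈ 30.1 g

coconut milk: 2.4 tbsp; diced onion: 0.6 cup; shredded cheddar: 30.1 g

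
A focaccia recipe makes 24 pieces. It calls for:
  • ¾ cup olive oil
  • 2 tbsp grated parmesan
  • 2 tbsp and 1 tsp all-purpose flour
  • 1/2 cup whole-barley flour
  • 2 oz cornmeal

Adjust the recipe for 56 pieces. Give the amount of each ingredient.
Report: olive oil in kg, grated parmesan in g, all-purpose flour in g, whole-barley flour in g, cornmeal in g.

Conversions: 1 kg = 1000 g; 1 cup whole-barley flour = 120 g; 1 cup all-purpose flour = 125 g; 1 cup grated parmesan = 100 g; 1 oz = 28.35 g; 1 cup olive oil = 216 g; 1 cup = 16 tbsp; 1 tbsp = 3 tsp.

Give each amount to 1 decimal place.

olive oil: 0.4 kg; grated parmesan: 29.2 g; all-purpose flour: 42.5 g; whole-barley flour: 140.0 g; cornmeal: 132.3 g

Scaling factor: 56/24 = 7/3.
olive oil: 0.75 cup × 7/3 × 216 g/cup ÷ 1000 g/kg ≈ 0.4 kg
grated parmesan: 2 tbsp × 7/3 ÷ 16 tbsp/cup × 100 g/cup ≈ 29.2 g
all-purpose flour: (2 tbsp + 1 tsp = 7/3 tbsp) × 7/3 ÷ 16 tbsp/cup × 125 g/cup ≈ 42.5 g
whole-barley flour: 0.5 cup × 7/3 × 120 g/cup = 140.0 g
cornmeal: 2 oz × 7/3 × 28.35 g/oz = 132.3 g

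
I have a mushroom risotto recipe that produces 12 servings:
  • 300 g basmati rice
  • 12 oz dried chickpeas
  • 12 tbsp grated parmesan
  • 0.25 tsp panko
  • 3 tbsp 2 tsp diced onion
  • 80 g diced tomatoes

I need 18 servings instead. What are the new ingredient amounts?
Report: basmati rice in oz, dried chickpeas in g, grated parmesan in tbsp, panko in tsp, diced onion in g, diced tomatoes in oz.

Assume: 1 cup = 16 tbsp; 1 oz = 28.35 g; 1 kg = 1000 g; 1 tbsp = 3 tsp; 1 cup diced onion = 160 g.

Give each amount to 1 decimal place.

Scaling factor: 18/12 = 3/2 = 1.5.
basmati rice: 300 g × 3/2 ÷ 28.35 g/oz ≈ 15.9 oz
dried chickpeas: 12 oz × 3/2 × 28.35 g/oz = 510.3 g
grated parmesan: 12 tbsp × 3/2 = 18.0 tbsp
panko: 0.25 tsp × 3/2 ≈ 0.4 tsp
diced onion: (3 tbsp + 2 tsp = 11/3 tbsp) × 3/2 ÷ 16 tbsp/cup × 160 g/cup = 55.0 g
diced tomatoes: 80 g × 3/2 ÷ 28.35 g/oz ≈ 4.2 oz

basmati rice: 15.9 oz; dried chickpeas: 510.3 g; grated parmesan: 18.0 tbsp; panko: 0.4 tsp; diced onion: 55.0 g; diced tomatoes: 4.2 oz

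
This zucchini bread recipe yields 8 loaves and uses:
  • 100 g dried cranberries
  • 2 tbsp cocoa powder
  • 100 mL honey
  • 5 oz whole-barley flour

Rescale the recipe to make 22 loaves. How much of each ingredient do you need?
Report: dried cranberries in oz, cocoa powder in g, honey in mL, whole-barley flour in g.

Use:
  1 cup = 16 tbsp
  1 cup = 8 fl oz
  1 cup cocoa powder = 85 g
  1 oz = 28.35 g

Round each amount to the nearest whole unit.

Scaling factor: 22/8 = 11/4 = 2.75.
dried cranberries: 100 g × 11/4 ÷ 28.35 g/oz ≈ 10 oz
cocoa powder: 2 tbsp × 11/4 ÷ 16 tbsp/cup × 85 g/cup ≈ 29 g
honey: 100 mL × 11/4 = 275 mL
whole-barley flour: 5 oz × 11/4 × 28.35 g/oz ≈ 390 g

dried cranberries: 10 oz; cocoa powder: 29 g; honey: 275 mL; whole-barley flour: 390 g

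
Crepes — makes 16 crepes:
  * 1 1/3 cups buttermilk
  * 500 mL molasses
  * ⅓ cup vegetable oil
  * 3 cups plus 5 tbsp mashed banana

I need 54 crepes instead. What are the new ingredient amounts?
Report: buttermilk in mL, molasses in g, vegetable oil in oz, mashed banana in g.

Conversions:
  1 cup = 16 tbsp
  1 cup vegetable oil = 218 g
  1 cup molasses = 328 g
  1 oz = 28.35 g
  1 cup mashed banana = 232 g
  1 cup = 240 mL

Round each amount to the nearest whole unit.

buttermilk: 1080 mL; molasses: 2306 g; vegetable oil: 9 oz; mashed banana: 2594 g

Scaling factor: 54/16 = 27/8 = 3.375.
buttermilk: 4/3 cup × 27/8 × 240 mL/cup = 1080 mL
molasses: 500 mL × 27/8 ÷ 240 mL/cup × 328 g/cup ≈ 2306 g
vegetable oil: 1/3 cup × 27/8 × 218 g/cup ÷ 28.35 g/oz ≈ 9 oz
mashed banana: (3 cup + 5 tbsp = 3.3125 cup) × 27/8 × 232 g/cup ≈ 2594 g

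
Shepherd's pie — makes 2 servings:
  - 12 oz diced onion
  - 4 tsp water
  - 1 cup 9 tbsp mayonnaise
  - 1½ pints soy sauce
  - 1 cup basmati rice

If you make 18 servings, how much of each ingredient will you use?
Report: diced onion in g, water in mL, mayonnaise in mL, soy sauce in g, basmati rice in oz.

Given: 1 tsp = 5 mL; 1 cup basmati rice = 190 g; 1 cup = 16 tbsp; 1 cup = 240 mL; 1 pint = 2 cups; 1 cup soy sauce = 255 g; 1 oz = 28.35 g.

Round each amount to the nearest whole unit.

diced onion: 3062 g; water: 180 mL; mayonnaise: 3375 mL; soy sauce: 6885 g; basmati rice: 60 oz

Scaling factor: 18/2 = 9.
diced onion: 12 oz × 9 × 28.35 g/oz ≈ 3062 g
water: 4 tsp × 9 × 5 mL/tsp = 180 mL
mayonnaise: (1 cup + 9 tbsp = 1.5625 cup) × 9 × 240 mL/cup = 3375 mL
soy sauce: 1.5 pint × 9 × 2 cup/pint × 255 g/cup = 6885 g
basmati rice: 1 cup × 9 × 190 g/cup ÷ 28.35 g/oz ≈ 60 oz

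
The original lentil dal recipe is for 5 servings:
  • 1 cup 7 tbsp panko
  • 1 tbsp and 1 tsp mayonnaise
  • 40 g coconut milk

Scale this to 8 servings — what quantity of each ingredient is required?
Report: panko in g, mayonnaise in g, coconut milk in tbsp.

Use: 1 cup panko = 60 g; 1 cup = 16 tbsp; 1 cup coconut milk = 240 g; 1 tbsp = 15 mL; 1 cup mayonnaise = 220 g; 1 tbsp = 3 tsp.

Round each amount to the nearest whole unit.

panko: 138 g; mayonnaise: 29 g; coconut milk: 4 tbsp

Scaling factor: 8/5 = 1.6.
panko: (1 cup + 7 tbsp = 1.4375 cup) × 8/5 × 60 g/cup = 138 g
mayonnaise: (1 tbsp + 1 tsp = 4/3 tbsp) × 8/5 ÷ 16 tbsp/cup × 220 g/cup ≈ 29 g
coconut milk: 40 g × 8/5 ÷ 240 g/cup × 16 tbsp/cup ≈ 4 tbsp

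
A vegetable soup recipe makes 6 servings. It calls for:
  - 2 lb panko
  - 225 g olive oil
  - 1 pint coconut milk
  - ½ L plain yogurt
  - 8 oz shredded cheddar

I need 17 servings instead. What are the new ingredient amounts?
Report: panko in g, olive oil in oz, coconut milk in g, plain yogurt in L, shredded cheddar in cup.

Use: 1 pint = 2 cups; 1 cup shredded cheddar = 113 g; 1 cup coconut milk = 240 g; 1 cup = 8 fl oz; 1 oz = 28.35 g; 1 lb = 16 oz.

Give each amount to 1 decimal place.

Scaling factor: 17/6.
panko: 2 lb × 17/6 × 16 oz/lb × 28.35 g/oz = 2570.4 g
olive oil: 225 g × 17/6 ÷ 28.35 g/oz ≈ 22.5 oz
coconut milk: 1 pint × 17/6 × 2 cup/pint × 240 g/cup = 1360.0 g
plain yogurt: 0.5 L × 17/6 ≈ 1.4 L
shredded cheddar: 8 oz × 17/6 × 28.35 g/oz ÷ 113 g/cup ≈ 5.7 cup

panko: 2570.4 g; olive oil: 22.5 oz; coconut milk: 1360.0 g; plain yogurt: 1.4 L; shredded cheddar: 5.7 cup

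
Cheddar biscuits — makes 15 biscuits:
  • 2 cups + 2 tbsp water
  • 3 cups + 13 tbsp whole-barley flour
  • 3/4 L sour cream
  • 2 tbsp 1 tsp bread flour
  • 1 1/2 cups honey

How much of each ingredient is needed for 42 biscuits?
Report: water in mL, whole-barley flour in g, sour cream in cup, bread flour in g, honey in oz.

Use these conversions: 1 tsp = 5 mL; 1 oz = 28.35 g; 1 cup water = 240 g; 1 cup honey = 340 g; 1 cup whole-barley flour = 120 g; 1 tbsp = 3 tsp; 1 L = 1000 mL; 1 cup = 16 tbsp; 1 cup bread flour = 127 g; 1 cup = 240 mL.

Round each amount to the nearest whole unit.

water: 1428 mL; whole-barley flour: 1281 g; sour cream: 9 cup; bread flour: 52 g; honey: 50 oz

Scaling factor: 42/15 = 14/5 = 2.8.
water: (2 cup + 2 tbsp = 2.125 cup) × 14/5 × 240 mL/cup = 1428 mL
whole-barley flour: (3 cup + 13 tbsp = 3.8125 cup) × 14/5 × 120 g/cup = 1281 g
sour cream: 0.75 L × 14/5 × 1000 mL/L ÷ 240 mL/cup ≈ 9 cup
bread flour: (2 tbsp + 1 tsp = 7/3 tbsp) × 14/5 ÷ 16 tbsp/cup × 127 g/cup ≈ 52 g
honey: 1.5 cup × 14/5 × 340 g/cup ÷ 28.35 g/oz ≈ 50 oz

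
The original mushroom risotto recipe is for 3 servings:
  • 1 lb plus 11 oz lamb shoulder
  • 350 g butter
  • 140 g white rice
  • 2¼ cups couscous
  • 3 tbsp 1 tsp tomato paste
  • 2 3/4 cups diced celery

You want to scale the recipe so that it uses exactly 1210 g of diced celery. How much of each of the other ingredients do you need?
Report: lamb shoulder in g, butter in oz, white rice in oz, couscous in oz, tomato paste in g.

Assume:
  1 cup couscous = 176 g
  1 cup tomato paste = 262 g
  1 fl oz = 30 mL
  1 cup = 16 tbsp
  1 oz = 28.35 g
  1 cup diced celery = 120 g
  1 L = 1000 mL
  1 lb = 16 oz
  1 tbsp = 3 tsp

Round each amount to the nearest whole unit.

lamb shoulder: 2807 g; butter: 45 oz; white rice: 18 oz; couscous: 51 oz; tomato paste: 200 g

The original recipe has 330 g of diced celery, so the scaling factor is 1210 ÷ 330 = 11/3.
lamb shoulder: (1 lb + 11 oz = 1.6875 lb) × 11/3 × 16 oz/lb × 28.35 g/oz ≈ 2807 g
butter: 350 g × 11/3 ÷ 28.35 g/oz ≈ 45 oz
white rice: 140 g × 11/3 ÷ 28.35 g/oz ≈ 18 oz
couscous: 2.25 cup × 11/3 × 176 g/cup ÷ 28.35 g/oz ≈ 51 oz
tomato paste: (3 tbsp + 1 tsp = 10/3 tbsp) × 11/3 ÷ 16 tbsp/cup × 262 g/cup ≈ 200 g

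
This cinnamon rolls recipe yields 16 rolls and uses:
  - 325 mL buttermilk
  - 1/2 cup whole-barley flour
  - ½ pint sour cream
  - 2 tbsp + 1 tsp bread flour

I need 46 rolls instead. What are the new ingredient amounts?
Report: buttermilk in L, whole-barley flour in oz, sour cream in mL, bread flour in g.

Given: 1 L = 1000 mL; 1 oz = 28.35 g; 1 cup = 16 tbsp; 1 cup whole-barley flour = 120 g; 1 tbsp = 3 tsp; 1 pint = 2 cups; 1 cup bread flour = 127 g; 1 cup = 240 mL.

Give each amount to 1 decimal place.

buttermilk: 0.9 L; whole-barley flour: 6.1 oz; sour cream: 690.0 mL; bread flour: 53.2 g

Scaling factor: 46/16 = 23/8 = 2.875.
buttermilk: 325 mL × 23/8 ÷ 1000 mL/L ≈ 0.9 L
whole-barley flour: 0.5 cup × 23/8 × 120 g/cup ÷ 28.35 g/oz ≈ 6.1 oz
sour cream: 0.5 pint × 23/8 × 2 cup/pint × 240 mL/cup = 690.0 mL
bread flour: (2 tbsp + 1 tsp = 7/3 tbsp) × 23/8 ÷ 16 tbsp/cup × 127 g/cup ≈ 53.2 g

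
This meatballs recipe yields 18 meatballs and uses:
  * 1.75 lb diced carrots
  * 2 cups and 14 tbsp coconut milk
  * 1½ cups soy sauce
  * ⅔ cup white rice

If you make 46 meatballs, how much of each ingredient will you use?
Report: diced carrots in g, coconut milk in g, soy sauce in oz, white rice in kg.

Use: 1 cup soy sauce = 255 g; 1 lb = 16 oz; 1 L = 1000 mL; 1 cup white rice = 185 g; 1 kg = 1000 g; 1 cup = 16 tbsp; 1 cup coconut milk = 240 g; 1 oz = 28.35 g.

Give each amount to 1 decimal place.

diced carrots: 2028.6 g; coconut milk: 1763.3 g; soy sauce: 34.5 oz; white rice: 0.3 kg

Scaling factor: 46/18 = 23/9.
diced carrots: 1.75 lb × 23/9 × 16 oz/lb × 28.35 g/oz = 2028.6 g
coconut milk: (2 cup + 14 tbsp = 2.875 cup) × 23/9 × 240 g/cup ≈ 1763.3 g
soy sauce: 1.5 cup × 23/9 × 255 g/cup ÷ 28.35 g/oz ≈ 34.5 oz
white rice: 2/3 cup × 23/9 × 185 g/cup ÷ 1000 g/kg ≈ 0.3 kg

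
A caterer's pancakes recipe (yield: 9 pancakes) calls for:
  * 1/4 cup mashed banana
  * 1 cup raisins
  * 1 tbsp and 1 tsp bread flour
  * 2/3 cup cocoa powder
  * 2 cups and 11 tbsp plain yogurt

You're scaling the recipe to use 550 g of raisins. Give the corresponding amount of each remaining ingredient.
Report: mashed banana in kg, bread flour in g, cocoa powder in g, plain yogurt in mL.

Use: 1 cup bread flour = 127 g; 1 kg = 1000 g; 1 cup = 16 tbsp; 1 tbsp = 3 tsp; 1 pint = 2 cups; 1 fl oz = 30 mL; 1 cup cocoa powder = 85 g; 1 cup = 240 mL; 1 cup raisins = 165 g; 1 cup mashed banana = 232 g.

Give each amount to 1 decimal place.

mashed banana: 0.2 kg; bread flour: 35.3 g; cocoa powder: 188.9 g; plain yogurt: 2150.0 mL

The original recipe has 165 g of raisins, so the scaling factor is 550 ÷ 165 = 10/3.
mashed banana: 0.25 cup × 10/3 × 232 g/cup ÷ 1000 g/kg ≈ 0.2 kg
bread flour: (1 tbsp + 1 tsp = 4/3 tbsp) × 10/3 ÷ 16 tbsp/cup × 127 g/cup ≈ 35.3 g
cocoa powder: 2/3 cup × 10/3 × 85 g/cup ≈ 188.9 g
plain yogurt: (2 cup + 11 tbsp = 2.6875 cup) × 10/3 × 240 mL/cup = 2150.0 mL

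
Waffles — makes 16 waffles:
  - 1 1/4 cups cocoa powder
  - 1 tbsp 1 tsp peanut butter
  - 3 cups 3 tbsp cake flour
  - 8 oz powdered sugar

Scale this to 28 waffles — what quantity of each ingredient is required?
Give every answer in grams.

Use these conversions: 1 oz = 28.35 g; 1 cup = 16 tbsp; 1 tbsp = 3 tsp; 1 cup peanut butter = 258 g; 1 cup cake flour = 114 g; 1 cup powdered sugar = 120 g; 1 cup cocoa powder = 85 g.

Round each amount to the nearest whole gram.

Scaling factor: 28/16 = 7/4 = 1.75.
cocoa powder: 1.25 cup × 7/4 × 85 g/cup ≈ 186 g
peanut butter: (1 tbsp + 1 tsp = 4/3 tbsp) × 7/4 ÷ 16 tbsp/cup × 258 g/cup ≈ 38 g
cake flour: (3 cup + 3 tbsp = 3.1875 cup) × 7/4 × 114 g/cup ≈ 636 g
powdered sugar: 8 oz × 7/4 × 28.35 g/oz ≈ 397 g

cocoa powder: 186 g; peanut butter: 38 g; cake flour: 636 g; powdered sugar: 397 g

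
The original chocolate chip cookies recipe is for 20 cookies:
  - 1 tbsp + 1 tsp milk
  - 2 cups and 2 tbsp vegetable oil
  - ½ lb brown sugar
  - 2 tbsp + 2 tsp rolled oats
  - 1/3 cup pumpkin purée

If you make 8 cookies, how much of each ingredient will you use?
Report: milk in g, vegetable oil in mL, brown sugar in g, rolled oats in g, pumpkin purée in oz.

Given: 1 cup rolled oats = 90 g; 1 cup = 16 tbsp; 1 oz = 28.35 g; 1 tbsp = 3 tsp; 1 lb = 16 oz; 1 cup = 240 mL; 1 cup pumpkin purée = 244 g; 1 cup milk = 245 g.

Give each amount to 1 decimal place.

Scaling factor: 8/20 = 2/5 = 0.4.
milk: (1 tbsp + 1 tsp = 4/3 tbsp) × 2/5 ÷ 16 tbsp/cup × 245 g/cup ≈ 8.2 g
vegetable oil: (2 cup + 2 tbsp = 2.125 cup) × 2/5 × 240 mL/cup = 204.0 mL
brown sugar: 0.5 lb × 2/5 × 16 oz/lb × 28.35 g/oz ≈ 90.7 g
rolled oats: (2 tbsp + 2 tsp = 8/3 tbsp) × 2/5 ÷ 16 tbsp/cup × 90 g/cup = 6.0 g
pumpkin purée: 1/3 cup × 2/5 × 244 g/cup ÷ 28.35 g/oz ≈ 1.1 oz

milk: 8.2 g; vegetable oil: 204.0 mL; brown sugar: 90.7 g; rolled oats: 6.0 g; pumpkin purée: 1.1 oz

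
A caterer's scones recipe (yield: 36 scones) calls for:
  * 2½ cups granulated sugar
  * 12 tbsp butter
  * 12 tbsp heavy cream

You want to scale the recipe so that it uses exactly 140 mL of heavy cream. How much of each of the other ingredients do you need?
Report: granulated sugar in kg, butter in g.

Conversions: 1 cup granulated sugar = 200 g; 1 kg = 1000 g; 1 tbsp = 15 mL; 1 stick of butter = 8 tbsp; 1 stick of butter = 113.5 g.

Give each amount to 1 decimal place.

The original recipe has 180 mL of heavy cream, so the scaling factor is 140 ÷ 180 = 7/9.
granulated sugar: 2.5 cup × 7/9 × 200 g/cup ÷ 1000 g/kg ≈ 0.4 kg
butter: 12 tbsp × 7/9 ÷ 8 tbsp/stick × 113.5 g/stick ≈ 132.4 g

granulated sugar: 0.4 kg; butter: 132.4 g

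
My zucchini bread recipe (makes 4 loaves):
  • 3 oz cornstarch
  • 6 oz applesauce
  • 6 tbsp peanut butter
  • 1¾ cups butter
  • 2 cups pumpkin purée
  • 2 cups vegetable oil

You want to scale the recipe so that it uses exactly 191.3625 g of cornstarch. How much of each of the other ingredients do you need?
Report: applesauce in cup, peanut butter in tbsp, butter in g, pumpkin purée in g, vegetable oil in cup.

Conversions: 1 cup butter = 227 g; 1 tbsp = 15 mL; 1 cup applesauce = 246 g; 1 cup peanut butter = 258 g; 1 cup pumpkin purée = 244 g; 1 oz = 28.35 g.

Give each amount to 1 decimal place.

The original recipe has 85.05 g of cornstarch, so the scaling factor is 191.3625 ÷ 85.05 = 9/4 = 2.25.
applesauce: 6 oz × 9/4 × 28.35 g/oz ÷ 246 g/cup ≈ 1.6 cup
peanut butter: 6 tbsp × 9/4 = 13.5 tbsp
butter: 1.75 cup × 9/4 × 227 g/cup ≈ 893.8 g
pumpkin purée: 2 cup × 9/4 × 244 g/cup = 1098.0 g
vegetable oil: 2 cup × 9/4 = 4.5 cup

applesauce: 1.6 cup; peanut butter: 13.5 tbsp; butter: 893.8 g; pumpkin purée: 1098.0 g; vegetable oil: 4.5 cup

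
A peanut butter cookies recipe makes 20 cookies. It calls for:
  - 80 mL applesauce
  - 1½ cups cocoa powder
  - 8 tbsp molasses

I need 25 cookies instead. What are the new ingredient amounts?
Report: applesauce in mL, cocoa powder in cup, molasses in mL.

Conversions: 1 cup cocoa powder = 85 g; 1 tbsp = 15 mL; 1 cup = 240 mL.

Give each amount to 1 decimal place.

Scaling factor: 25/20 = 5/4 = 1.25.
applesauce: 80 mL × 5/4 = 100.0 mL
cocoa powder: 1.5 cup × 5/4 ≈ 1.9 cup
molasses: 8 tbsp × 5/4 × 15 mL/tbsp = 150.0 mL

applesauce: 100.0 mL; cocoa powder: 1.9 cup; molasses: 150.0 mL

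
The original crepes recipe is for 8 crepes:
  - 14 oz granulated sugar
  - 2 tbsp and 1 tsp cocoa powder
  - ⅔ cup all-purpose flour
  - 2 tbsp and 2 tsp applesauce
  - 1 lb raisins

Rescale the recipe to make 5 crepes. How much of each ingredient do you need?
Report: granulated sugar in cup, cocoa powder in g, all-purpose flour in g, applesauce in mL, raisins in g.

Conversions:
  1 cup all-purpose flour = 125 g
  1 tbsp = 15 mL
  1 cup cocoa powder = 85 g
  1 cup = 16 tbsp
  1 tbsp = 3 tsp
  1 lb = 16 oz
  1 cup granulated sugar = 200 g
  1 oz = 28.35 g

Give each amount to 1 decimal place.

granulated sugar: 1.2 cup; cocoa powder: 7.7 g; all-purpose flour: 52.1 g; applesauce: 25.0 mL; raisins: 283.5 g

Scaling factor: 5/8 = 0.625.
granulated sugar: 14 oz × 5/8 × 28.35 g/oz ÷ 200 g/cup ≈ 1.2 cup
cocoa powder: (2 tbsp + 1 tsp = 7/3 tbsp) × 5/8 ÷ 16 tbsp/cup × 85 g/cup ≈ 7.7 g
all-purpose flour: 2/3 cup × 5/8 × 125 g/cup ≈ 52.1 g
applesauce: (2 tbsp + 2 tsp = 8/3 tbsp) × 5/8 × 15 mL/tbsp = 25.0 mL
raisins: 1 lb × 5/8 × 16 oz/lb × 28.35 g/oz = 283.5 g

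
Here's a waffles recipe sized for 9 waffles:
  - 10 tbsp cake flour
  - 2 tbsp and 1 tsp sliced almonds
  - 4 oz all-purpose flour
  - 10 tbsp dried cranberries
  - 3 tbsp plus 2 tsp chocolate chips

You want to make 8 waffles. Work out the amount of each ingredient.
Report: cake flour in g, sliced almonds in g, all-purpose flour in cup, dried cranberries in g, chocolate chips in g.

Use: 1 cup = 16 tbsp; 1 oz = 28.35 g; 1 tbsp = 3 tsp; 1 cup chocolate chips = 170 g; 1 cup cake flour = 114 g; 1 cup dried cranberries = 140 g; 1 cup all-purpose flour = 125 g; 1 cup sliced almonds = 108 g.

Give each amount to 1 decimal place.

cake flour: 63.3 g; sliced almonds: 14.0 g; all-purpose flour: 0.8 cup; dried cranberries: 77.8 g; chocolate chips: 34.6 g

Scaling factor: 8/9.
cake flour: 10 tbsp × 8/9 ÷ 16 tbsp/cup × 114 g/cup ≈ 63.3 g
sliced almonds: (2 tbsp + 1 tsp = 7/3 tbsp) × 8/9 ÷ 16 tbsp/cup × 108 g/cup = 14.0 g
all-purpose flour: 4 oz × 8/9 × 28.35 g/oz ÷ 125 g/cup ≈ 0.8 cup
dried cranberries: 10 tbsp × 8/9 ÷ 16 tbsp/cup × 140 g/cup ≈ 77.8 g
chocolate chips: (3 tbsp + 2 tsp = 11/3 tbsp) × 8/9 ÷ 16 tbsp/cup × 170 g/cup ≈ 34.6 g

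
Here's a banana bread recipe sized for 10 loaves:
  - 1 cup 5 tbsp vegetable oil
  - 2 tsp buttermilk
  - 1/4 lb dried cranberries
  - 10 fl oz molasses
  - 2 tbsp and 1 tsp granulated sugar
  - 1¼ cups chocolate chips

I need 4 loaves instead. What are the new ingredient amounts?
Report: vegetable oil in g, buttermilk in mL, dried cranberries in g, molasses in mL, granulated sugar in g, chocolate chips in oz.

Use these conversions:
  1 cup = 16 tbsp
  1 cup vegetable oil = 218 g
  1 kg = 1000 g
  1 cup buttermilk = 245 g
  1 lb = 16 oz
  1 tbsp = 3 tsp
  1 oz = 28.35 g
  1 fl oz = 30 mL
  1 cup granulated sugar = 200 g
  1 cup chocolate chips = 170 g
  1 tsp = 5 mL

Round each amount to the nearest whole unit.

Scaling factor: 4/10 = 2/5 = 0.4.
vegetable oil: (1 cup + 5 tbsp = 1.3125 cup) × 2/5 × 218 g/cup ≈ 114 g
buttermilk: 2 tsp × 2/5 × 5 mL/tsp = 4 mL
dried cranberries: 0.25 lb × 2/5 × 16 oz/lb × 28.35 g/oz ≈ 45 g
molasses: 10 fl oz × 2/5 × 30 mL/fl oz = 120 mL
granulated sugar: (2 tbsp + 1 tsp = 7/3 tbsp) × 2/5 ÷ 16 tbsp/cup × 200 g/cup ≈ 12 g
chocolate chips: 1.25 cup × 2/5 × 170 g/cup ÷ 28.35 g/oz ≈ 3 oz

vegetable oil: 114 g; buttermilk: 4 mL; dried cranberries: 45 g; molasses: 120 mL; granulated sugar: 12 g; chocolate chips: 3 oz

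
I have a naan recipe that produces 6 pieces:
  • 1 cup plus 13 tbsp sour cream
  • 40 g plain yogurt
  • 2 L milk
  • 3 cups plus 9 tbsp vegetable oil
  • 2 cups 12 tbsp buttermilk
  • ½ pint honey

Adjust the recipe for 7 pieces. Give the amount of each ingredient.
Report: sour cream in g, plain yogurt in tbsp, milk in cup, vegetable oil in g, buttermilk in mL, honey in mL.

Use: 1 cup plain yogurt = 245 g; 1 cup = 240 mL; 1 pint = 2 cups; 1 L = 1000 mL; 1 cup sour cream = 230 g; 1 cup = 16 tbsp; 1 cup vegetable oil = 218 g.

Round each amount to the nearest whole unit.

sour cream: 486 g; plain yogurt: 3 tbsp; milk: 10 cup; vegetable oil: 906 g; buttermilk: 770 mL; honey: 280 mL

Scaling factor: 7/6.
sour cream: (1 cup + 13 tbsp = 1.8125 cup) × 7/6 × 230 g/cup ≈ 486 g
plain yogurt: 40 g × 7/6 ÷ 245 g/cup × 16 tbsp/cup ≈ 3 tbsp
milk: 2 L × 7/6 × 1000 mL/L ÷ 240 mL/cup ≈ 10 cup
vegetable oil: (3 cup + 9 tbsp = 3.5625 cup) × 7/6 × 218 g/cup ≈ 906 g
buttermilk: (2 cup + 12 tbsp = 2.75 cup) × 7/6 × 240 mL/cup = 770 mL
honey: 0.5 pint × 7/6 × 2 cup/pint × 240 mL/cup = 280 mL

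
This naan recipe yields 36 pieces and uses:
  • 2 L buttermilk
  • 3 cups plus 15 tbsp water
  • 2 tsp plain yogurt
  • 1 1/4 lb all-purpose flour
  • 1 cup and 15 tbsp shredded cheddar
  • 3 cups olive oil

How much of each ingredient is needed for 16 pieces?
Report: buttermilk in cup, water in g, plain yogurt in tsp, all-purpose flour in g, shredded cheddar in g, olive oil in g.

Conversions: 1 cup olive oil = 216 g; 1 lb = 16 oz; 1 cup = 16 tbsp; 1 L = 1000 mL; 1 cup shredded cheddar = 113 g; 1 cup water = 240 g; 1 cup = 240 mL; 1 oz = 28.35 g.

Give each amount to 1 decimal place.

buttermilk: 3.7 cup; water: 420.0 g; plain yogurt: 0.9 tsp; all-purpose flour: 252.0 g; shredded cheddar: 97.3 g; olive oil: 288.0 g

Scaling factor: 16/36 = 4/9.
buttermilk: 2 L × 4/9 × 1000 mL/L ÷ 240 mL/cup ≈ 3.7 cup
water: (3 cup + 15 tbsp = 3.9375 cup) × 4/9 × 240 g/cup = 420.0 g
plain yogurt: 2 tsp × 4/9 ≈ 0.9 tsp
all-purpose flour: 1.25 lb × 4/9 × 16 oz/lb × 28.35 g/oz = 252.0 g
shredded cheddar: (1 cup + 15 tbsp = 1.9375 cup) × 4/9 × 113 g/cup ≈ 97.3 g
olive oil: 3 cup × 4/9 × 216 g/cup = 288.0 g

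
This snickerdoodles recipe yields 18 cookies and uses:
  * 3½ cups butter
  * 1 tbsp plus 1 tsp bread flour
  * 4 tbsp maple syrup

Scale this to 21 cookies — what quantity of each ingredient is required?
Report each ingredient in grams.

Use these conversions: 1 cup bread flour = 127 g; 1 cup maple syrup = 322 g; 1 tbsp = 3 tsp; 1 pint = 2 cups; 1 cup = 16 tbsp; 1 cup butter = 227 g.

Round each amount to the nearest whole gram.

butter: 927 g; bread flour: 12 g; maple syrup: 94 g

Scaling factor: 21/18 = 7/6.
butter: 3.5 cup × 7/6 × 227 g/cup ≈ 927 g
bread flour: (1 tbsp + 1 tsp = 4/3 tbsp) × 7/6 ÷ 16 tbsp/cup × 127 g/cup ≈ 12 g
maple syrup: 4 tbsp × 7/6 ÷ 16 tbsp/cup × 322 g/cup ≈ 94 g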